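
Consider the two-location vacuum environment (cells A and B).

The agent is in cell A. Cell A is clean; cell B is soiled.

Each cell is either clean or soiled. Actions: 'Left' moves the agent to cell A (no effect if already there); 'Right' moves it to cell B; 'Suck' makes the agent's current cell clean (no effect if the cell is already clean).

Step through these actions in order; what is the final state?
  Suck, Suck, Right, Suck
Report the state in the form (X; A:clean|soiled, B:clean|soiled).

step 1/4 (Suck): (A; A:clean, B:soiled)
step 2/4 (Suck): (A; A:clean, B:soiled)
step 3/4 (Right): (B; A:clean, B:soiled)
step 4/4 (Suck): (B; A:clean, B:clean)

(B; A:clean, B:clean)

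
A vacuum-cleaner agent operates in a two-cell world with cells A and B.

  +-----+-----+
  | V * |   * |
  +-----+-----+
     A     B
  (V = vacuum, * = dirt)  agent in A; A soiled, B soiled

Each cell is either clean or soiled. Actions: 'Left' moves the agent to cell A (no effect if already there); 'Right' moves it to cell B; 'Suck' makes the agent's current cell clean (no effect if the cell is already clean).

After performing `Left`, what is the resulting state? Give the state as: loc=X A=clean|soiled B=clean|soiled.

loc=A A=soiled B=soiled

start: loc=A A=soiled B=soiled
1) do Left; now loc=A A=soiled B=soiled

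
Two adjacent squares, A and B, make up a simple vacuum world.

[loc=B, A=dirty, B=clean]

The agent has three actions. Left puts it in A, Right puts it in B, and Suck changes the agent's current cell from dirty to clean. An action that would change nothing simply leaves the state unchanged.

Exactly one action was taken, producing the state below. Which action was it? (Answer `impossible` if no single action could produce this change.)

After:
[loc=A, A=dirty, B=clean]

Left

try  Left: in A — A dirty, B clean  ← match
try Right: in B — A dirty, B clean
try  Suck: in B — A dirty, B clean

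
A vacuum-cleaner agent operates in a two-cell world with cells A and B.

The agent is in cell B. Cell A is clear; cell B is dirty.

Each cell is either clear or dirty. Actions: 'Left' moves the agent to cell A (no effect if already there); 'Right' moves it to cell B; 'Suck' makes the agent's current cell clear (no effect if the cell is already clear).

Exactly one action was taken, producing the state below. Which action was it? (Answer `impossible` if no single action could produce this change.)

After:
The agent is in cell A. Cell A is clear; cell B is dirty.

Left

try  Left: loc=A A=clear B=dirty  ← match
try Right: loc=B A=clear B=dirty
try  Suck: loc=B A=clear B=clear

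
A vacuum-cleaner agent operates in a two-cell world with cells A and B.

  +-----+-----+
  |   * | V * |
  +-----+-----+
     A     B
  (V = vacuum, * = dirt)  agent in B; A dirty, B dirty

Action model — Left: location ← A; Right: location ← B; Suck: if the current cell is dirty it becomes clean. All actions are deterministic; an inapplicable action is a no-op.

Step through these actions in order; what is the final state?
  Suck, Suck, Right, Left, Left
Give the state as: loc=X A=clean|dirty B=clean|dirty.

[1] after Suck: loc=B A=dirty B=clean
[2] after Suck: loc=B A=dirty B=clean
[3] after Right: loc=B A=dirty B=clean
[4] after Left: loc=A A=dirty B=clean
[5] after Left: loc=A A=dirty B=clean

loc=A A=dirty B=clean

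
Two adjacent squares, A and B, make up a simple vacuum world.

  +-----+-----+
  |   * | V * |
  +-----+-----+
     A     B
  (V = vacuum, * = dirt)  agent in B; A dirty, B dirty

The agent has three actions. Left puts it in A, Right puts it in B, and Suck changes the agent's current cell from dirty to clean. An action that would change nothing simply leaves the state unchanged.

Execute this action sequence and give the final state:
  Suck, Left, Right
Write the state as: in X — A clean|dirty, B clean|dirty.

[1] after Suck: in B — A dirty, B clean
[2] after Left: in A — A dirty, B clean
[3] after Right: in B — A dirty, B clean

in B — A dirty, B clean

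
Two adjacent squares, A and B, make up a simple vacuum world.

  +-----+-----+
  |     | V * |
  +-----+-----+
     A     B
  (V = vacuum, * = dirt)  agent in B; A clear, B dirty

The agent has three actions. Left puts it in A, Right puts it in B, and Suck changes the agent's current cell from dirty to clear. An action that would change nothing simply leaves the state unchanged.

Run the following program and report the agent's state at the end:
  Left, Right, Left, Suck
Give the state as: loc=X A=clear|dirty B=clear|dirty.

step 1/4 (Left): loc=A A=clear B=dirty
step 2/4 (Right): loc=B A=clear B=dirty
step 3/4 (Left): loc=A A=clear B=dirty
step 4/4 (Suck): loc=A A=clear B=dirty

loc=A A=clear B=dirty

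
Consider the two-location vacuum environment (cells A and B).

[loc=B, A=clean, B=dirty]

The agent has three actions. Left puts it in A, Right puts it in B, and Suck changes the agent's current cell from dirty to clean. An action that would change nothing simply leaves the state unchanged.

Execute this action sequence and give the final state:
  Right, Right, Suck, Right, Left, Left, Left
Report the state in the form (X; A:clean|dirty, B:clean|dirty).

(A; A:clean, B:clean)

[1] after Right: (B; A:clean, B:dirty)
[2] after Right: (B; A:clean, B:dirty)
[3] after Suck: (B; A:clean, B:clean)
[4] after Right: (B; A:clean, B:clean)
[5] after Left: (A; A:clean, B:clean)
[6] after Left: (A; A:clean, B:clean)
[7] after Left: (A; A:clean, B:clean)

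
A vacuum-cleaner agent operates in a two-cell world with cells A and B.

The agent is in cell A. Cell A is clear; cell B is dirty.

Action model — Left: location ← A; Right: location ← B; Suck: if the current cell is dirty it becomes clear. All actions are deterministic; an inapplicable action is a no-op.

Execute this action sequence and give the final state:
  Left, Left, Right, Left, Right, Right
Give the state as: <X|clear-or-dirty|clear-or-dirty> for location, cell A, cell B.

[1] after Left: <A|clear|dirty>
[2] after Left: <A|clear|dirty>
[3] after Right: <B|clear|dirty>
[4] after Left: <A|clear|dirty>
[5] after Right: <B|clear|dirty>
[6] after Right: <B|clear|dirty>

<B|clear|dirty>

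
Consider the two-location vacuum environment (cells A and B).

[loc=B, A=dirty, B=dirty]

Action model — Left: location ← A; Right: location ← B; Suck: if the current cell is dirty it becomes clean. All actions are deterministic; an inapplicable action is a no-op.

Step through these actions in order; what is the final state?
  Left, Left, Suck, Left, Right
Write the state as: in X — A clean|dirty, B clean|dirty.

1) do Left; now in A — A dirty, B dirty
2) do Left; now in A — A dirty, B dirty
3) do Suck; now in A — A clean, B dirty
4) do Left; now in A — A clean, B dirty
5) do Right; now in B — A clean, B dirty

in B — A clean, B dirty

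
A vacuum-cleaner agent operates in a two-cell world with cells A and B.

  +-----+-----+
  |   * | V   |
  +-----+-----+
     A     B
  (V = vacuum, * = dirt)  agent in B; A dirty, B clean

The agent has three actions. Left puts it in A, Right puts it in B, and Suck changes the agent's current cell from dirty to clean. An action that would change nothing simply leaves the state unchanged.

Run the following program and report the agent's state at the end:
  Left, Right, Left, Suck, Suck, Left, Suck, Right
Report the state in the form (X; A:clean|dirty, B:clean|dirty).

(B; A:clean, B:clean)

step 1/8 (Left): (A; A:dirty, B:clean)
step 2/8 (Right): (B; A:dirty, B:clean)
step 3/8 (Left): (A; A:dirty, B:clean)
step 4/8 (Suck): (A; A:clean, B:clean)
step 5/8 (Suck): (A; A:clean, B:clean)
step 6/8 (Left): (A; A:clean, B:clean)
step 7/8 (Suck): (A; A:clean, B:clean)
step 8/8 (Right): (B; A:clean, B:clean)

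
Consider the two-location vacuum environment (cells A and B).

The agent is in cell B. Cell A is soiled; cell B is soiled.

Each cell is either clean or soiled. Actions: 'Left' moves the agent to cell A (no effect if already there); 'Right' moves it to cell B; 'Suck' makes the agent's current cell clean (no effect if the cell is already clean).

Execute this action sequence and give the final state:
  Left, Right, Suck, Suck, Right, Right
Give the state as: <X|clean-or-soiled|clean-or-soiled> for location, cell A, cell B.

1. Left → <A|soiled|soiled>
2. Right → <B|soiled|soiled>
3. Suck → <B|soiled|clean>
4. Suck → <B|soiled|clean>
5. Right → <B|soiled|clean>
6. Right → <B|soiled|clean>

<B|soiled|clean>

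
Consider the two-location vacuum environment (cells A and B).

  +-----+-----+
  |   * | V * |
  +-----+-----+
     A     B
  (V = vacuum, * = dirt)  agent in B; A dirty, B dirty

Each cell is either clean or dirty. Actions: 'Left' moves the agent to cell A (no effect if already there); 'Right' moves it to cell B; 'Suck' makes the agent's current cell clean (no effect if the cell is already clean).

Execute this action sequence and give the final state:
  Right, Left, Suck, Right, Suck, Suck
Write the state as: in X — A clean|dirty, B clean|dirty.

in B — A clean, B clean

1) do Right; now in B — A dirty, B dirty
2) do Left; now in A — A dirty, B dirty
3) do Suck; now in A — A clean, B dirty
4) do Right; now in B — A clean, B dirty
5) do Suck; now in B — A clean, B clean
6) do Suck; now in B — A clean, B clean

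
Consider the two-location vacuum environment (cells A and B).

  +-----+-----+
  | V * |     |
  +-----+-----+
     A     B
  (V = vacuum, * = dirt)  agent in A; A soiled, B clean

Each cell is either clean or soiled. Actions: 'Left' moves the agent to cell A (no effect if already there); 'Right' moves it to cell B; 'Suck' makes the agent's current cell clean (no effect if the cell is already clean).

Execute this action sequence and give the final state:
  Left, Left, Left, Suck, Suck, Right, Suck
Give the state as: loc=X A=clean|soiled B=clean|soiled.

[1] after Left: loc=A A=soiled B=clean
[2] after Left: loc=A A=soiled B=clean
[3] after Left: loc=A A=soiled B=clean
[4] after Suck: loc=A A=clean B=clean
[5] after Suck: loc=A A=clean B=clean
[6] after Right: loc=B A=clean B=clean
[7] after Suck: loc=B A=clean B=clean

loc=B A=clean B=clean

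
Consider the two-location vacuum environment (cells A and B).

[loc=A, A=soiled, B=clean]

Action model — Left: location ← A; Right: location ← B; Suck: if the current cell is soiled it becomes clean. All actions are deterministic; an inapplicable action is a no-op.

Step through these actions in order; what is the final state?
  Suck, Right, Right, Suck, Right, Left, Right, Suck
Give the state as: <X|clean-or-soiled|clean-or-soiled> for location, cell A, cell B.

<B|clean|clean>

t=1 Suck ⇒ <A|clean|clean>
t=2 Right ⇒ <B|clean|clean>
t=3 Right ⇒ <B|clean|clean>
t=4 Suck ⇒ <B|clean|clean>
t=5 Right ⇒ <B|clean|clean>
t=6 Left ⇒ <A|clean|clean>
t=7 Right ⇒ <B|clean|clean>
t=8 Suck ⇒ <B|clean|clean>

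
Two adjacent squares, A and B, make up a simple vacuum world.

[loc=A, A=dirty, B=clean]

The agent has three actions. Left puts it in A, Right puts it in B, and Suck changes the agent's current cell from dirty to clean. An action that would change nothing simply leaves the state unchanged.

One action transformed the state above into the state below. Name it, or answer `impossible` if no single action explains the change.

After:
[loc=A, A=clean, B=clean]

try  Left: loc=A A=dirty B=clean
try Right: loc=B A=dirty B=clean
try  Suck: loc=A A=clean B=clean  ← match

Suck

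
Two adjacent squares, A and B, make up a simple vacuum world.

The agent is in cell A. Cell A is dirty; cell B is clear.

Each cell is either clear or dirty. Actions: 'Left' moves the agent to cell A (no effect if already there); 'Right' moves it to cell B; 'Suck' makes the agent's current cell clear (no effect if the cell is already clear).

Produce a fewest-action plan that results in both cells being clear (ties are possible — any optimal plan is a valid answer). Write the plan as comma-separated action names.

Suck

[1] after Suck: <A|clear|clear>
min 1: A is dirty, one Suck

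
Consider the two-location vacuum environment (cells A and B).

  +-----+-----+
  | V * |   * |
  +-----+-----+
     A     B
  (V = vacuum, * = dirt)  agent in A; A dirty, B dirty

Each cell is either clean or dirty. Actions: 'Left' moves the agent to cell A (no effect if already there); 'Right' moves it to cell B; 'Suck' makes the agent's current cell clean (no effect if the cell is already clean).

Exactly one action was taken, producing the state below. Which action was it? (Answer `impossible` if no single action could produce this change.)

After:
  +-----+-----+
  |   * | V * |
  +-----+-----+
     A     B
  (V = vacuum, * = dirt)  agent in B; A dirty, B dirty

Right

try  Left: (A; A:dirty, B:dirty)
try Right: (B; A:dirty, B:dirty)  ← match
try  Suck: (A; A:clean, B:dirty)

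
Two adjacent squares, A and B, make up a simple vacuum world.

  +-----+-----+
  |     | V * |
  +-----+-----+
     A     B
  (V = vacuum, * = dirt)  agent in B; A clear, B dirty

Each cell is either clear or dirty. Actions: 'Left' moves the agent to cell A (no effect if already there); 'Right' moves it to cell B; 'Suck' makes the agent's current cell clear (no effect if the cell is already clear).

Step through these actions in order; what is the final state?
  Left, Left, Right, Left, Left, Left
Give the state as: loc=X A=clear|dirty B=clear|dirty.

loc=A A=clear B=dirty

1) do Left; now loc=A A=clear B=dirty
2) do Left; now loc=A A=clear B=dirty
3) do Right; now loc=B A=clear B=dirty
4) do Left; now loc=A A=clear B=dirty
5) do Left; now loc=A A=clear B=dirty
6) do Left; now loc=A A=clear B=dirty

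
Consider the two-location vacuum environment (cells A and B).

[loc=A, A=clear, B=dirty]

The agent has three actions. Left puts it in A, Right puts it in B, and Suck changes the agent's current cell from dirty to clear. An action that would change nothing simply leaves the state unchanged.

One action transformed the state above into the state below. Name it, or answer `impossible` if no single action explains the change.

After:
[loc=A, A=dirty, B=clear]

try  Left: (A; A:clear, B:dirty)
try Right: (B; A:clear, B:dirty)
try  Suck: (A; A:clear, B:dirty)
no single action produces the after-state

impossible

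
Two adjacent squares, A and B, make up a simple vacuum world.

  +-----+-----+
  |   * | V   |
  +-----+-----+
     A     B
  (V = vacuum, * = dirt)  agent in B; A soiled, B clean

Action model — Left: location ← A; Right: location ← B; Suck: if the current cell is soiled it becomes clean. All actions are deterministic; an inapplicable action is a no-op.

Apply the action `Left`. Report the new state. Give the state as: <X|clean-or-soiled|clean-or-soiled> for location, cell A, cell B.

<A|soiled|clean>

start: <B|soiled|clean>
1) do Left; now <A|soiled|clean>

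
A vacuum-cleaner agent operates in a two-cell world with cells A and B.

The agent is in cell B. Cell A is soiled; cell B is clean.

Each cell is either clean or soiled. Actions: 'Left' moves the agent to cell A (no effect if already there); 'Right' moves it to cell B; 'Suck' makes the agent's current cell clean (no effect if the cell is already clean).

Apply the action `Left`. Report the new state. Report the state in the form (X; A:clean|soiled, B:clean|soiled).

(A; A:soiled, B:clean)

start: (B; A:soiled, B:clean)
1. Left → (A; A:soiled, B:clean)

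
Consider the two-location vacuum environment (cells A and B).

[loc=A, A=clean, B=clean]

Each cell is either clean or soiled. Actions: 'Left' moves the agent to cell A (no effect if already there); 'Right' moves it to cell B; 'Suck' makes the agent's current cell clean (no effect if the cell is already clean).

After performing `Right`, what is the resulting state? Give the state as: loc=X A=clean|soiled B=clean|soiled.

start: loc=A A=clean B=clean
1. Right → loc=B A=clean B=clean

loc=B A=clean B=clean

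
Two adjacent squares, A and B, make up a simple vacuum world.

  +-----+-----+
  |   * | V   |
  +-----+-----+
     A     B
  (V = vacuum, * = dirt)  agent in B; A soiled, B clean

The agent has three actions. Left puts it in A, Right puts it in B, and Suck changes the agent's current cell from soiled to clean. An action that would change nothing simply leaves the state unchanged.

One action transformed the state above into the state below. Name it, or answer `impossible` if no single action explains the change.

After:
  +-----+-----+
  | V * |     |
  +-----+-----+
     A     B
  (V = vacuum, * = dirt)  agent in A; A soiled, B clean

try  Left: (A; A:soiled, B:clean)  ← match
try Right: (B; A:soiled, B:clean)
try  Suck: (B; A:soiled, B:clean)

Left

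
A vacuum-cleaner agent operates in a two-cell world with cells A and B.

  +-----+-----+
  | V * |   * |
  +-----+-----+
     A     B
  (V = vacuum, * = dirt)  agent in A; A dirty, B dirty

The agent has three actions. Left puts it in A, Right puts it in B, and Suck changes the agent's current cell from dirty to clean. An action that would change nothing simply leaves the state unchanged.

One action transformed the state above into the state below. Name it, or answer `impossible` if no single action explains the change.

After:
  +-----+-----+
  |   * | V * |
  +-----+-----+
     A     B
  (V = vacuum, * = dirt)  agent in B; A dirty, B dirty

Right

try  Left: (A; A:dirty, B:dirty)
try Right: (B; A:dirty, B:dirty)  ← match
try  Suck: (A; A:clean, B:dirty)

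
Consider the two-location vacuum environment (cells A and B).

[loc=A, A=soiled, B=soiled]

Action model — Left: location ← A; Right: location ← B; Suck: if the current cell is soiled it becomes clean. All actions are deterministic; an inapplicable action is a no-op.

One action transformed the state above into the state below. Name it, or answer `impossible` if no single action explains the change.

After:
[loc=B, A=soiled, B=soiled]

Right

try  Left: in A — A soiled, B soiled
try Right: in B — A soiled, B soiled  ← match
try  Suck: in A — A clean, B soiled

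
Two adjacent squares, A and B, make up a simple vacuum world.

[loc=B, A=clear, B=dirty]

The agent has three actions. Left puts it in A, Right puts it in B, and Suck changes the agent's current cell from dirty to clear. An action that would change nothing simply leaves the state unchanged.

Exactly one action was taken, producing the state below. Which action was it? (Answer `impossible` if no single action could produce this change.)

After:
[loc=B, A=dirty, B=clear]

impossible

try  Left: in A — A clear, B dirty
try Right: in B — A clear, B dirty
try  Suck: in B — A clear, B clear
no single action produces the after-state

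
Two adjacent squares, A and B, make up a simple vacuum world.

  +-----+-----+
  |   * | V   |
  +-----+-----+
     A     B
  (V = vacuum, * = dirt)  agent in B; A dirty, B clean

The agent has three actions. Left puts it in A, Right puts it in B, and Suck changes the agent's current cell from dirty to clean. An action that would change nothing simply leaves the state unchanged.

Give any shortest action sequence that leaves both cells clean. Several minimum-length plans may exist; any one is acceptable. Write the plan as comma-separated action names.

Left, Suck

[1] after Left: loc=A A=dirty B=clean
[2] after Suck: loc=A A=clean B=clean
min 2: go A then Suck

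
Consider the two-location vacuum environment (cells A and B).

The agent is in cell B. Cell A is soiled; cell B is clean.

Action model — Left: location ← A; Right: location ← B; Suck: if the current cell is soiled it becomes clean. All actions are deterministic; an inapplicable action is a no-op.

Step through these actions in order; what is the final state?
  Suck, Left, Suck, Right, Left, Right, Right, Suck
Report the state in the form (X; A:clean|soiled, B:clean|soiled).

(B; A:clean, B:clean)

Suck (#1): (B; A:soiled, B:clean)
Left (#2): (A; A:soiled, B:clean)
Suck (#3): (A; A:clean, B:clean)
Right (#4): (B; A:clean, B:clean)
Left (#5): (A; A:clean, B:clean)
Right (#6): (B; A:clean, B:clean)
Right (#7): (B; A:clean, B:clean)
Suck (#8): (B; A:clean, B:clean)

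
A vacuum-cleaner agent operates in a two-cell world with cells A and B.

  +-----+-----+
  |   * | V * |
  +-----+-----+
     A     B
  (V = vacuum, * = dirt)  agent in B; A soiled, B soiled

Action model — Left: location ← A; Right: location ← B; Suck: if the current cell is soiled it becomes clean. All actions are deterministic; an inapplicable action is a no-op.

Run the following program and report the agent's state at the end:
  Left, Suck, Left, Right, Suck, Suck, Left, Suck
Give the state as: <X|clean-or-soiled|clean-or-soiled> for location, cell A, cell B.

1. Left → <A|soiled|soiled>
2. Suck → <A|clean|soiled>
3. Left → <A|clean|soiled>
4. Right → <B|clean|soiled>
5. Suck → <B|clean|clean>
6. Suck → <B|clean|clean>
7. Left → <A|clean|clean>
8. Suck → <A|clean|clean>

<A|clean|clean>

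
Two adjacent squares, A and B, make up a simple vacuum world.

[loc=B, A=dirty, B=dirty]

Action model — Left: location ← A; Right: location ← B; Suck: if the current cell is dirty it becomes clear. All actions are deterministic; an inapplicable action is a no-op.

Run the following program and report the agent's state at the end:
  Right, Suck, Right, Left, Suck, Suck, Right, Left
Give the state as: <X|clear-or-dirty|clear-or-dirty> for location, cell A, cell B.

<A|clear|clear>

1) do Right; now <B|dirty|dirty>
2) do Suck; now <B|dirty|clear>
3) do Right; now <B|dirty|clear>
4) do Left; now <A|dirty|clear>
5) do Suck; now <A|clear|clear>
6) do Suck; now <A|clear|clear>
7) do Right; now <B|clear|clear>
8) do Left; now <A|clear|clear>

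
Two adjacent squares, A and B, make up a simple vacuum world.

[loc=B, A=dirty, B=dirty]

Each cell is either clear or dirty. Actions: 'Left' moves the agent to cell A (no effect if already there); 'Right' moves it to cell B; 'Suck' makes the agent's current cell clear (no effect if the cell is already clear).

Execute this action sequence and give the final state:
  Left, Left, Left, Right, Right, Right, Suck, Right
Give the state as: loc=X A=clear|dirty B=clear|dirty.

1. Left → loc=A A=dirty B=dirty
2. Left → loc=A A=dirty B=dirty
3. Left → loc=A A=dirty B=dirty
4. Right → loc=B A=dirty B=dirty
5. Right → loc=B A=dirty B=dirty
6. Right → loc=B A=dirty B=dirty
7. Suck → loc=B A=dirty B=clear
8. Right → loc=B A=dirty B=clear

loc=B A=dirty B=clear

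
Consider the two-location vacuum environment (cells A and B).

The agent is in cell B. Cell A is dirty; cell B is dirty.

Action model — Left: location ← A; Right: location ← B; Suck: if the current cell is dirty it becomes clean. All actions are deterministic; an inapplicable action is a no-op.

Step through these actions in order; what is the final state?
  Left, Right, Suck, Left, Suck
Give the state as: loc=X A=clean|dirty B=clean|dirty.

t=1 Left ⇒ loc=A A=dirty B=dirty
t=2 Right ⇒ loc=B A=dirty B=dirty
t=3 Suck ⇒ loc=B A=dirty B=clean
t=4 Left ⇒ loc=A A=dirty B=clean
t=5 Suck ⇒ loc=A A=clean B=clean

loc=A A=clean B=clean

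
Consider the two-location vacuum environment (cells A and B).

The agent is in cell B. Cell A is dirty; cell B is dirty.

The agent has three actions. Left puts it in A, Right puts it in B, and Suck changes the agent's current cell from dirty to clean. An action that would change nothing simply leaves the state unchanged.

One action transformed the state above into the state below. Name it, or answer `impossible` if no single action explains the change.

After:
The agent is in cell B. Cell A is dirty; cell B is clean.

Suck

try  Left: loc=A A=dirty B=dirty
try Right: loc=B A=dirty B=dirty
try  Suck: loc=B A=dirty B=clean  ← match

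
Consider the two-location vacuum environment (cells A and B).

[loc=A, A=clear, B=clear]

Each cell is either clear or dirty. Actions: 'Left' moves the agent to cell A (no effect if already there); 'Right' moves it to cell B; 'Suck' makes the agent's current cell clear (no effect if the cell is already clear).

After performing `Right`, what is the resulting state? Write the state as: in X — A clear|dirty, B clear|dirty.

in B — A clear, B clear

start: in A — A clear, B clear
step 1/1 (Right): in B — A clear, B clear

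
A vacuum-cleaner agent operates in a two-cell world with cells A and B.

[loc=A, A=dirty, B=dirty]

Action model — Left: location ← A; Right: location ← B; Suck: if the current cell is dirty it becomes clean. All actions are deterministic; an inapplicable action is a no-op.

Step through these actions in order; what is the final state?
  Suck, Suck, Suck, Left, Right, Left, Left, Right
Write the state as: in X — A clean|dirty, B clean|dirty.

t=1 Suck ⇒ in A — A clean, B dirty
t=2 Suck ⇒ in A — A clean, B dirty
t=3 Suck ⇒ in A — A clean, B dirty
t=4 Left ⇒ in A — A clean, B dirty
t=5 Right ⇒ in B — A clean, B dirty
t=6 Left ⇒ in A — A clean, B dirty
t=7 Left ⇒ in A — A clean, B dirty
t=8 Right ⇒ in B — A clean, B dirty

in B — A clean, B dirty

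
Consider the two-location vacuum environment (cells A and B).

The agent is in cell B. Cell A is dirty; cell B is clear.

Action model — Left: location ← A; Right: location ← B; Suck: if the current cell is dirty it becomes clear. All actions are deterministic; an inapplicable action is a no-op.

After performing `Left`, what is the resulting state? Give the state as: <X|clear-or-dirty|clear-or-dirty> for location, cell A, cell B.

start: <B|dirty|clear>
1. Left → <A|dirty|clear>

<A|dirty|clear>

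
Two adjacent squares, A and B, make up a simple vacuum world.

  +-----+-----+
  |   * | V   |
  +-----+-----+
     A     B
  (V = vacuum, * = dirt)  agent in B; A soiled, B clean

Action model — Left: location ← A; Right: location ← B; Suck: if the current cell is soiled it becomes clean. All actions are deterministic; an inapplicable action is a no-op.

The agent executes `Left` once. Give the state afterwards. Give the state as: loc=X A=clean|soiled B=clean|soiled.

start: loc=B A=soiled B=clean
step 1/1 (Left): loc=A A=soiled B=clean

loc=A A=soiled B=clean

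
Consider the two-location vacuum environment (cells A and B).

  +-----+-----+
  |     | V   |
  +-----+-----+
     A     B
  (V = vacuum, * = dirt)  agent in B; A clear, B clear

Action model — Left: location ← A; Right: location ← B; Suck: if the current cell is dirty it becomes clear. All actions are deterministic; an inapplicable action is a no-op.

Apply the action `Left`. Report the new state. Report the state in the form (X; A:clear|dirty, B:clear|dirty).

(A; A:clear, B:clear)

start: (B; A:clear, B:clear)
1) do Left; now (A; A:clear, B:clear)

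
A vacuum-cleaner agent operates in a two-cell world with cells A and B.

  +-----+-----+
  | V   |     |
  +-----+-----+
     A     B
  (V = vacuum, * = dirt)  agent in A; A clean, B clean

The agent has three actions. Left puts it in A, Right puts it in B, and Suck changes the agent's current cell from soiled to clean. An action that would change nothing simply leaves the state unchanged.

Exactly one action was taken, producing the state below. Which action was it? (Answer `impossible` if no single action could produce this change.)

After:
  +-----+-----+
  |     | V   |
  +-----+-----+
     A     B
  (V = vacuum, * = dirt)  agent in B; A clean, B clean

try  Left: <A|clean|clean>
try Right: <B|clean|clean>  ← match
try  Suck: <A|clean|clean>

Right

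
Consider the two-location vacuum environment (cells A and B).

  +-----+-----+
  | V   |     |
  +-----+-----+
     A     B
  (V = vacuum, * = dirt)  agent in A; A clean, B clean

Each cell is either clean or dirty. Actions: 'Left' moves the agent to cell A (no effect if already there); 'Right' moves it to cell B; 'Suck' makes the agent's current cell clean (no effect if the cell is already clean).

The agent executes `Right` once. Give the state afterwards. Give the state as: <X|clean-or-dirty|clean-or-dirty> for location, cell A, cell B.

start: <A|clean|clean>
[1] after Right: <B|clean|clean>

<B|clean|clean>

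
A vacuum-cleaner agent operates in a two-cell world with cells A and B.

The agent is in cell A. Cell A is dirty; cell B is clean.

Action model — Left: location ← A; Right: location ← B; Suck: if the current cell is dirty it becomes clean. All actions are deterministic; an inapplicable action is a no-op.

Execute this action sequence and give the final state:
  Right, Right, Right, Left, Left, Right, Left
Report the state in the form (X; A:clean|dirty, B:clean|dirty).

(A; A:dirty, B:clean)

t=1 Right ⇒ (B; A:dirty, B:clean)
t=2 Right ⇒ (B; A:dirty, B:clean)
t=3 Right ⇒ (B; A:dirty, B:clean)
t=4 Left ⇒ (A; A:dirty, B:clean)
t=5 Left ⇒ (A; A:dirty, B:clean)
t=6 Right ⇒ (B; A:dirty, B:clean)
t=7 Left ⇒ (A; A:dirty, B:clean)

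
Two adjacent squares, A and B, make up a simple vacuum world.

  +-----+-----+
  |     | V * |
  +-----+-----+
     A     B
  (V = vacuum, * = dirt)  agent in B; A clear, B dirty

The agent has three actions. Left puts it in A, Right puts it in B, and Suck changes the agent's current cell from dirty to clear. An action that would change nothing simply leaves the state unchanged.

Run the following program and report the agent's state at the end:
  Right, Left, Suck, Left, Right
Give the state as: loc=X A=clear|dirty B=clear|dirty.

loc=B A=clear B=dirty

step 1/5 (Right): loc=B A=clear B=dirty
step 2/5 (Left): loc=A A=clear B=dirty
step 3/5 (Suck): loc=A A=clear B=dirty
step 4/5 (Left): loc=A A=clear B=dirty
step 5/5 (Right): loc=B A=clear B=dirty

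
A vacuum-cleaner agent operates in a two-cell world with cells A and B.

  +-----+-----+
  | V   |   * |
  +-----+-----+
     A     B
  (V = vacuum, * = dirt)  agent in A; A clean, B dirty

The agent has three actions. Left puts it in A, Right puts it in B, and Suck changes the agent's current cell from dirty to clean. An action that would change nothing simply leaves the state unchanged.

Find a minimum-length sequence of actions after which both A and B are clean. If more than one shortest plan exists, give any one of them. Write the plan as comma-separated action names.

Right, Suck

t=1 Right ⇒ in B — A clean, B dirty
t=2 Suck ⇒ in B — A clean, B clean
min 2: go B then Suck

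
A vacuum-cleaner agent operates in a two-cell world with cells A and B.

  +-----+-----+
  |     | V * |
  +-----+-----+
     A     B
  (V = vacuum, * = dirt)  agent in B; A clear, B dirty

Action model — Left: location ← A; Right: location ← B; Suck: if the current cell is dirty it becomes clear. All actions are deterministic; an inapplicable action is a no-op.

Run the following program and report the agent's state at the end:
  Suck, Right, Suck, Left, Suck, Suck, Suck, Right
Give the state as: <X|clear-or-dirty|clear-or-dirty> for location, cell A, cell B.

<B|clear|clear>

step 1/8 (Suck): <B|clear|clear>
step 2/8 (Right): <B|clear|clear>
step 3/8 (Suck): <B|clear|clear>
step 4/8 (Left): <A|clear|clear>
step 5/8 (Suck): <A|clear|clear>
step 6/8 (Suck): <A|clear|clear>
step 7/8 (Suck): <A|clear|clear>
step 8/8 (Right): <B|clear|clear>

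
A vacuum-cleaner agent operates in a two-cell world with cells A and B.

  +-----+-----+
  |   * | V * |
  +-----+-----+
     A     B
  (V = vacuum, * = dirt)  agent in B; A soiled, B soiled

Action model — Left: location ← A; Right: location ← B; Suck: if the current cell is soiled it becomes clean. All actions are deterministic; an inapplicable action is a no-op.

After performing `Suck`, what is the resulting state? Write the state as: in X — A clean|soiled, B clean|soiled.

start: in B — A soiled, B soiled
t=1 Suck ⇒ in B — A soiled, B clean

in B — A soiled, B clean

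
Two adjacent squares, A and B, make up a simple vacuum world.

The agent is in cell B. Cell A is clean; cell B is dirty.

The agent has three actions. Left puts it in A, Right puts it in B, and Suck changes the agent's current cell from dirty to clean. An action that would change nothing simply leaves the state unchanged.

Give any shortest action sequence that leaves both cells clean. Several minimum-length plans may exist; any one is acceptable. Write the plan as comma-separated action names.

Suck

t=1 Suck ⇒ loc=B A=clean B=clean
min 1: B is dirty, one Suck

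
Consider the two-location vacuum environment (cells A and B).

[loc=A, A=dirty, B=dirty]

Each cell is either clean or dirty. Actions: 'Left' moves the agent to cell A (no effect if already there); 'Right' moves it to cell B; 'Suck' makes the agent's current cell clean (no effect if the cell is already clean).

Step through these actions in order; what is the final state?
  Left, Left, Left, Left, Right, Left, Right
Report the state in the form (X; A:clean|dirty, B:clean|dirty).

1) do Left; now (A; A:dirty, B:dirty)
2) do Left; now (A; A:dirty, B:dirty)
3) do Left; now (A; A:dirty, B:dirty)
4) do Left; now (A; A:dirty, B:dirty)
5) do Right; now (B; A:dirty, B:dirty)
6) do Left; now (A; A:dirty, B:dirty)
7) do Right; now (B; A:dirty, B:dirty)

(B; A:dirty, B:dirty)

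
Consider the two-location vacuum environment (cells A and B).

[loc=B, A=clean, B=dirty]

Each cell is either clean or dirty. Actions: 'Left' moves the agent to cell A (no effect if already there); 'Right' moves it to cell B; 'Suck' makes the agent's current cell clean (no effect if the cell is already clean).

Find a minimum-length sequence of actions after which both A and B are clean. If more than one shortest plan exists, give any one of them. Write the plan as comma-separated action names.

Suck

step 1/1 (Suck): <B|clean|clean>
min 1: B is dirty, one Suck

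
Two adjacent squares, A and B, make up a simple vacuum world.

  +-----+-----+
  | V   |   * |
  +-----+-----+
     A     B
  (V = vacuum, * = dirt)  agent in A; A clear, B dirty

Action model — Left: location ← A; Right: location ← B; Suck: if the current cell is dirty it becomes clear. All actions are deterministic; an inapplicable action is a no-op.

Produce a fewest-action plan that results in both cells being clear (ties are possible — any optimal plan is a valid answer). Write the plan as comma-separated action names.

t=1 Right ⇒ in B — A clear, B dirty
t=2 Suck ⇒ in B — A clear, B clear
min 2: go B then Suck

Right, Suck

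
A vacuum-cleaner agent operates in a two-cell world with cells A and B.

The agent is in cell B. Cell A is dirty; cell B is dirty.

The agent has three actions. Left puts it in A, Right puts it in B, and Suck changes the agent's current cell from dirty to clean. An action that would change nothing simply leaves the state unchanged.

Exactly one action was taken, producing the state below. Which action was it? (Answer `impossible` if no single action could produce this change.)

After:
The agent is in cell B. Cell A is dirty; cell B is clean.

try  Left: <A|dirty|dirty>
try Right: <B|dirty|dirty>
try  Suck: <B|dirty|clean>  ← match

Suck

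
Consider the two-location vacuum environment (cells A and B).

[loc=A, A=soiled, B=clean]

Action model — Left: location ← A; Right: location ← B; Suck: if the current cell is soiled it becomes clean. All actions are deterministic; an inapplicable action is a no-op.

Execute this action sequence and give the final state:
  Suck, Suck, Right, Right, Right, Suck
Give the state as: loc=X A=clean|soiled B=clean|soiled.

Suck (#1): loc=A A=clean B=clean
Suck (#2): loc=A A=clean B=clean
Right (#3): loc=B A=clean B=clean
Right (#4): loc=B A=clean B=clean
Right (#5): loc=B A=clean B=clean
Suck (#6): loc=B A=clean B=clean

loc=B A=clean B=clean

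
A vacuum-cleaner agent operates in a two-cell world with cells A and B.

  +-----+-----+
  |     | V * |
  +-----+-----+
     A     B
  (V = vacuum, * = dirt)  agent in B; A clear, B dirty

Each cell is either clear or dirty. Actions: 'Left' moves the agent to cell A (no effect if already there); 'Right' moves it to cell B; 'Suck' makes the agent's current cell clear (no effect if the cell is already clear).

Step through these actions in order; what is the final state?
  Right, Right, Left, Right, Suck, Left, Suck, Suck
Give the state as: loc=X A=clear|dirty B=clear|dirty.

loc=A A=clear B=clear

Right (#1): loc=B A=clear B=dirty
Right (#2): loc=B A=clear B=dirty
Left (#3): loc=A A=clear B=dirty
Right (#4): loc=B A=clear B=dirty
Suck (#5): loc=B A=clear B=clear
Left (#6): loc=A A=clear B=clear
Suck (#7): loc=A A=clear B=clear
Suck (#8): loc=A A=clear B=clear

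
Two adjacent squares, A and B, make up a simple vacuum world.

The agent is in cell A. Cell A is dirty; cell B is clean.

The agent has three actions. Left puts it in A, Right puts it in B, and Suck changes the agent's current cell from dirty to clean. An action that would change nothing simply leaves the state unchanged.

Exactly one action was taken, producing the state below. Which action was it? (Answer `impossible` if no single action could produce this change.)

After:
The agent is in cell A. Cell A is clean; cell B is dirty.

impossible

try  Left: <A|dirty|clean>
try Right: <B|dirty|clean>
try  Suck: <A|clean|clean>
no single action produces the after-state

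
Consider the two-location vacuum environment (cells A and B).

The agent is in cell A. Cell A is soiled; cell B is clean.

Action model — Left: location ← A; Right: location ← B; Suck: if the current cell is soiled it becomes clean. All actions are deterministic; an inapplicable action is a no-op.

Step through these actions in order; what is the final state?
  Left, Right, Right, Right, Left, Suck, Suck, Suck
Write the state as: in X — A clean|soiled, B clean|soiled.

Left (#1): in A — A soiled, B clean
Right (#2): in B — A soiled, B clean
Right (#3): in B — A soiled, B clean
Right (#4): in B — A soiled, B clean
Left (#5): in A — A soiled, B clean
Suck (#6): in A — A clean, B clean
Suck (#7): in A — A clean, B clean
Suck (#8): in A — A clean, B clean

in A — A clean, B clean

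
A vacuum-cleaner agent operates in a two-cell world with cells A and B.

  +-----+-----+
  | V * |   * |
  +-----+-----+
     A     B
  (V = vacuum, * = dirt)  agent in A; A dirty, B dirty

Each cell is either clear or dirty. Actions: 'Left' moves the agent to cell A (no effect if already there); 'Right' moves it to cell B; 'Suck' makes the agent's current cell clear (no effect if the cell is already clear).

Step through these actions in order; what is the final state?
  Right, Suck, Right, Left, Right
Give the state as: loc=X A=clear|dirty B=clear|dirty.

loc=B A=dirty B=clear

[1] after Right: loc=B A=dirty B=dirty
[2] after Suck: loc=B A=dirty B=clear
[3] after Right: loc=B A=dirty B=clear
[4] after Left: loc=A A=dirty B=clear
[5] after Right: loc=B A=dirty B=clear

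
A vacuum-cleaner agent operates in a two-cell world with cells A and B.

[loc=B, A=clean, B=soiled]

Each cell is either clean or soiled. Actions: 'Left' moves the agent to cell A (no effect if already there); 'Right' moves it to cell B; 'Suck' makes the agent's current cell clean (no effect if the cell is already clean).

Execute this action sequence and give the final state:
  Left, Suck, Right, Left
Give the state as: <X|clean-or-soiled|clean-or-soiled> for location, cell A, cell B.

<A|clean|soiled>

[1] after Left: <A|clean|soiled>
[2] after Suck: <A|clean|soiled>
[3] after Right: <B|clean|soiled>
[4] after Left: <A|clean|soiled>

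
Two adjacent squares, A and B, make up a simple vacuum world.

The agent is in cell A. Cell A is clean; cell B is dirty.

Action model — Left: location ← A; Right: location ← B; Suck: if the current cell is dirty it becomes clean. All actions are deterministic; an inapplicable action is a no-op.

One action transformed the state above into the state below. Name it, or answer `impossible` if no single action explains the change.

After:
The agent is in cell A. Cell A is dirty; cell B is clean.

try  Left: (A; A:clean, B:dirty)
try Right: (B; A:clean, B:dirty)
try  Suck: (A; A:clean, B:dirty)
no single action produces the after-state

impossible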